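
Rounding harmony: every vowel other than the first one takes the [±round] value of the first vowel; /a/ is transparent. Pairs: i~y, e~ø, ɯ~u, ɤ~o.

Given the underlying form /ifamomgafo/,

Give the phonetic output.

/o/ harmonizes with /i/ ([-round]) → [ɤ]
/o/ harmonizes with /i/ ([-round]) → [ɤ]

[ifamɤmgafɤ]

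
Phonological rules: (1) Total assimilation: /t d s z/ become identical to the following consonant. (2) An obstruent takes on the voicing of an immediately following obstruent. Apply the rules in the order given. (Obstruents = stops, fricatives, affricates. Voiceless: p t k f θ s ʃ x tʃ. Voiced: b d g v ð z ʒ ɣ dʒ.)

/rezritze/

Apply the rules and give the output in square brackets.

Rule 1: /z/ before /r/ → [r] (total assimilation)
Rule 1: /t/ before /z/ → [z] (total assimilation)
After rule 1: rerrizze
Rule 2: no segment meets the rule's conditions; no change.

[rerrizze]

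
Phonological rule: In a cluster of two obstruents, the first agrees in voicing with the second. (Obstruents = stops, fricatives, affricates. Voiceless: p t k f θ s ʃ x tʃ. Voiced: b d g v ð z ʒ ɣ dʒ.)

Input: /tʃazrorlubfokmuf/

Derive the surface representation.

[tʃazrorlupfokmuf]

/b/ before /f/ (voiceless) → [p]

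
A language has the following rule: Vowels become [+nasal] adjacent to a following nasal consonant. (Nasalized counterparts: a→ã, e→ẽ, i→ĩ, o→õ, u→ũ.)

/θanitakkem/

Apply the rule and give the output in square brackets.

[θãnitakkẽm]

/a/ before nasal /n/ → [ã]
/e/ before nasal /m/ → [ẽ]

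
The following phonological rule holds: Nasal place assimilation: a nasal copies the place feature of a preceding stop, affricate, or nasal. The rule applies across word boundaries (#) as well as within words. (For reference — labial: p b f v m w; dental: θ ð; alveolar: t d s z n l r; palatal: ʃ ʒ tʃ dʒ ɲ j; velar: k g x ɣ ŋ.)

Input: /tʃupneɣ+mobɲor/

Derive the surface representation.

[tʃupmeɣ+mobmor]

/n/ after /p/ (labial) → [m]
/ɲ/ after /b/ (labial) → [m]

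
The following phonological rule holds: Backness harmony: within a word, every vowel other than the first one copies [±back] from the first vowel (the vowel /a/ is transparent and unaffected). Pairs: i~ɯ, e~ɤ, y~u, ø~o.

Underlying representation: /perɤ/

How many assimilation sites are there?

1

/ɤ/ harmonizes with /e/ ([-back]) → [e]
1 segment changes.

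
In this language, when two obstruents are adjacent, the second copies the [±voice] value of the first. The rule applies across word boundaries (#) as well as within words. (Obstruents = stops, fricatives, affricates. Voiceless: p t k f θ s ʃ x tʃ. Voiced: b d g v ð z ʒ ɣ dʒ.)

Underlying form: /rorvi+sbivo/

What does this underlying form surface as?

[rorvi+spivo]

/b/ after /s/ (voiceless) → [p]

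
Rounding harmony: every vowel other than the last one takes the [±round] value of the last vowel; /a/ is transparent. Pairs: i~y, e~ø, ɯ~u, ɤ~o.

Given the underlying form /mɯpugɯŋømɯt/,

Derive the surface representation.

/u/ harmonizes with /ɯ/ ([-round]) → [ɯ]
/ø/ harmonizes with /ɯ/ ([-round]) → [e]

[mɯpɯgɯŋemɯt]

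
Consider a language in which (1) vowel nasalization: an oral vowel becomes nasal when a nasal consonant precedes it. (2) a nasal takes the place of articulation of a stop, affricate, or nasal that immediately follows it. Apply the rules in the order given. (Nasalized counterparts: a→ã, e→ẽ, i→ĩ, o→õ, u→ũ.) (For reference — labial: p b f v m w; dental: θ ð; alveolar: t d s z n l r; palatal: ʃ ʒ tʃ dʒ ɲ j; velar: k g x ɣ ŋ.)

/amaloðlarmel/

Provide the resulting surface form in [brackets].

[amãloðlarmẽl]

Rule 1: /a/ after nasal /m/ → [ã]
Rule 1: /e/ after nasal /m/ → [ẽ]
After rule 1: amãloðlarmẽl
Rule 2: no segment meets the rule's conditions; no change.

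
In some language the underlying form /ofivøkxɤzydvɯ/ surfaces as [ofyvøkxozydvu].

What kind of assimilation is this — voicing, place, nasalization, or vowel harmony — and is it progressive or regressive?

vowel harmony, progressive

/i/→[y] /ɤ/→[o] /ɯ/→[u].
Vowels agree with the first vowel, so the harmony is progressive.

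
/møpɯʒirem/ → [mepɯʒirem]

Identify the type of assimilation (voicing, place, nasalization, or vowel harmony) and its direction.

vowel harmony, regressive

/ø/→[e].
Vowels agree with the last vowel, so the harmony is regressive.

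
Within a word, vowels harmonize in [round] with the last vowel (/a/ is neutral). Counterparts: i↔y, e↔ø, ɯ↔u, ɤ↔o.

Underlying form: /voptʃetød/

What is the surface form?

/e/ harmonizes with /ø/ ([+round]) → [ø]

[voptʃøtød]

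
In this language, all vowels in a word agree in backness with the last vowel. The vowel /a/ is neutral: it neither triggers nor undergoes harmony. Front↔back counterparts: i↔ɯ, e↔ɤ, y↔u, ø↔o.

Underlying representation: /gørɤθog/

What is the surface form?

/ø/ harmonizes with /o/ ([+back]) → [o]

[gorɤθog]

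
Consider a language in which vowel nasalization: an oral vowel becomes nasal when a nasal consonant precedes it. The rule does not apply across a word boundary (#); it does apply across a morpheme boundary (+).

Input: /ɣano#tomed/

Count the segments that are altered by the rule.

2

/o/ after nasal /n/ → [õ]
/e/ after nasal /m/ → [ẽ]
2 segments change.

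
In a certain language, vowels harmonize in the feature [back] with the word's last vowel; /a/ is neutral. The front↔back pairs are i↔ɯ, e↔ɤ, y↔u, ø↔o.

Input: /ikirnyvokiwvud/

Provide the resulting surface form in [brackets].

[ɯkɯrnuvokɯwvud]

/i/ harmonizes with /u/ ([+back]) → [ɯ]
/i/ harmonizes with /u/ ([+back]) → [ɯ]
/y/ harmonizes with /u/ ([+back]) → [u]
/i/ harmonizes with /u/ ([+back]) → [ɯ]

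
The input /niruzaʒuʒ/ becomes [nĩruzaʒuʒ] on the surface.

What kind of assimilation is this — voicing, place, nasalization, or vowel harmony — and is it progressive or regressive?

/i/→[ĩ].
Each target copies a feature from the preceding segment, so the direction is progressive.

nasalization, progressive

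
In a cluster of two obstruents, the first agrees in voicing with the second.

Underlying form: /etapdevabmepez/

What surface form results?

/p/ before /d/ (voiced) → [b]

[etabdevabmepez]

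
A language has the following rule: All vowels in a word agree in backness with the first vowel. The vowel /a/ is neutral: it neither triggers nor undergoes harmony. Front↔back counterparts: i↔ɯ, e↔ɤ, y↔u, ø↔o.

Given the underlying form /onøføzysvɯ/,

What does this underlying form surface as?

/ø/ harmonizes with /o/ ([+back]) → [o]
/ø/ harmonizes with /o/ ([+back]) → [o]
/y/ harmonizes with /o/ ([+back]) → [u]

[onofozusvɯ]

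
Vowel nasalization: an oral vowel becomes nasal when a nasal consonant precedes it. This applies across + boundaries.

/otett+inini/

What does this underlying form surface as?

/i/ after nasal /n/ → [ĩ]
/i/ after nasal /n/ → [ĩ]

[otett+inĩnĩ]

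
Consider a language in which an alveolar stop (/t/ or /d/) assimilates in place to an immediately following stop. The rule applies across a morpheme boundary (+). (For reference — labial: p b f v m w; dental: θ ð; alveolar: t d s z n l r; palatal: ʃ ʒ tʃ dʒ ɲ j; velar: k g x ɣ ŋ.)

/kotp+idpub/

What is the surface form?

/t/ before /p/ (labial) → [p]
/d/ before /p/ (labial) → [b]

[kopp+ibpub]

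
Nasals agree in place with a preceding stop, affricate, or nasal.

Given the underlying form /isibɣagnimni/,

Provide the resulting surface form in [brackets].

/n/ after /g/ (velar) → [ŋ]
/n/ after /m/ (labial) → [m]

[isibɣagŋimmi]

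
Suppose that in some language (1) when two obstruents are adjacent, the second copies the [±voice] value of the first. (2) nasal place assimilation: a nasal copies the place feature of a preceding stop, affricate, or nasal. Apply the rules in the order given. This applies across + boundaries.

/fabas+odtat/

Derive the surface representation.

Rule 1: /t/ after /d/ (voiced) → [d]
After rule 1: fabas+oddat
Rule 2: no segment meets the rule's conditions; no change.

[fabas+oddat]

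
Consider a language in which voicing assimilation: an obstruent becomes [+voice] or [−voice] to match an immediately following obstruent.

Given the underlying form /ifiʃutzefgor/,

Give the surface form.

/t/ before /z/ (voiced) → [d]
/f/ before /g/ (voiced) → [v]

[ifiʃudzevgor]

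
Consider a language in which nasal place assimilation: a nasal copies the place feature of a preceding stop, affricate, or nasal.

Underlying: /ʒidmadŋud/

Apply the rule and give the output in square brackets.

/m/ after /d/ (alveolar) → [n]
/ŋ/ after /d/ (alveolar) → [n]

[ʒidnadnud]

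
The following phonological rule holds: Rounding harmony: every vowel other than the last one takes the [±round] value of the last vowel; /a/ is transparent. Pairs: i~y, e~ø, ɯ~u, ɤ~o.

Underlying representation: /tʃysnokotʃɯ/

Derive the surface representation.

[tʃisnɤkɤtʃɯ]

/y/ harmonizes with /ɯ/ ([-round]) → [i]
/o/ harmonizes with /ɯ/ ([-round]) → [ɤ]
/o/ harmonizes with /ɯ/ ([-round]) → [ɤ]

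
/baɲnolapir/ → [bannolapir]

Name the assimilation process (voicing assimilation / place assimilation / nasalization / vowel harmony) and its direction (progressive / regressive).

place assimilation, regressive

/ɲ/→[n].
Each target copies a feature from the following segment, so the direction is regressive.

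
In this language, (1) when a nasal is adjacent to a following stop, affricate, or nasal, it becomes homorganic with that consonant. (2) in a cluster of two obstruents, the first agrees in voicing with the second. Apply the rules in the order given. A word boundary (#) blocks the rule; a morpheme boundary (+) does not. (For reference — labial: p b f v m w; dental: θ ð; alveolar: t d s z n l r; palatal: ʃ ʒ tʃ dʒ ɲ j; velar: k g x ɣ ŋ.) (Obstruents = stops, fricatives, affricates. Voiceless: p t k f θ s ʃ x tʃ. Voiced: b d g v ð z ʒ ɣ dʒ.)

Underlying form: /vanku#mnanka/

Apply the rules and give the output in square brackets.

Rule 1: /n/ before /k/ (velar) → [ŋ]
Rule 1: /m/ before /n/ (alveolar) → [n]
Rule 1: /n/ before /k/ (velar) → [ŋ]
After rule 1: vaŋku#nnaŋka
Rule 2: no segment meets the rule's conditions; no change.

[vaŋku#nnaŋka]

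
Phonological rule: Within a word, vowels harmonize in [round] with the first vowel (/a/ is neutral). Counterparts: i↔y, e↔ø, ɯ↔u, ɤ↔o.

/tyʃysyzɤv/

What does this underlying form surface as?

/ɤ/ harmonizes with /y/ ([+round]) → [o]

[tyʃysyzov]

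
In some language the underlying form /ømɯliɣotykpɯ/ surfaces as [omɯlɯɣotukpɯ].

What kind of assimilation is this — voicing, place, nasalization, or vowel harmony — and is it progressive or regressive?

vowel harmony, regressive

/ø/→[o] /i/→[ɯ] /y/→[u].
Vowels agree with the last vowel, so the harmony is regressive.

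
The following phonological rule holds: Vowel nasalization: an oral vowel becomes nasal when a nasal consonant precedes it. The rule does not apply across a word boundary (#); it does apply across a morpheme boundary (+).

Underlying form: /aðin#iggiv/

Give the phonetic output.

[aðin#iggiv]

no segment meets the rule's conditions; no change.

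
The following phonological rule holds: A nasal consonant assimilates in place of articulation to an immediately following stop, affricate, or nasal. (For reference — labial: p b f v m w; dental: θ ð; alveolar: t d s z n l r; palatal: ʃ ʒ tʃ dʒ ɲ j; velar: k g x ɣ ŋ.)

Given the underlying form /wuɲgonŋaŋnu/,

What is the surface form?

/ɲ/ before /g/ (velar) → [ŋ]
/n/ before /ŋ/ (velar) → [ŋ]
/ŋ/ before /n/ (alveolar) → [n]

[wuŋgoŋŋannu]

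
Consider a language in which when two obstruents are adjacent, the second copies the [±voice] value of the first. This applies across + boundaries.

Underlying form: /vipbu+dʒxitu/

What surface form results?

/b/ after /p/ (voiceless) → [p]
/x/ after /dʒ/ (voiced) → [ɣ]

[vippu+dʒɣitu]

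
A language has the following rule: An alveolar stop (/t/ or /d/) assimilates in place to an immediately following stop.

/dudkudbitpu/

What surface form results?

/d/ before /k/ (velar) → [g]
/d/ before /b/ (labial) → [b]
/t/ before /p/ (labial) → [p]

[dugkubbippu]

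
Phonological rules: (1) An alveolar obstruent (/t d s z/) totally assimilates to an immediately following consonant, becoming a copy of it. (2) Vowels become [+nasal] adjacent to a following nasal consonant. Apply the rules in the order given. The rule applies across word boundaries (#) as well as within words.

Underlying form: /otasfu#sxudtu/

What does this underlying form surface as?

[otaffu#xxuttu]

Rule 1: /s/ before /f/ → [f] (total assimilation)
Rule 1: /s/ before /x/ → [x] (total assimilation)
Rule 1: /d/ before /t/ → [t] (total assimilation)
After rule 1: otaffu#xxuttu
Rule 2: no segment meets the rule's conditions; no change.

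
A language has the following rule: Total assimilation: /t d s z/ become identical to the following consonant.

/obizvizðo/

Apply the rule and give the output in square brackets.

/z/ before /v/ → [v] (total assimilation)
/z/ before /ð/ → [ð] (total assimilation)

[obivviððo]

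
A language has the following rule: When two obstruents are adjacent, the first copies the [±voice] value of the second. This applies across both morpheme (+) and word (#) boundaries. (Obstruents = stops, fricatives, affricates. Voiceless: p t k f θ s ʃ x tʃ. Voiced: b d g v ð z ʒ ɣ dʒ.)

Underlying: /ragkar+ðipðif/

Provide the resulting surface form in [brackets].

[rakkar+ðibðif]

/g/ before /k/ (voiceless) → [k]
/p/ before /ð/ (voiced) → [b]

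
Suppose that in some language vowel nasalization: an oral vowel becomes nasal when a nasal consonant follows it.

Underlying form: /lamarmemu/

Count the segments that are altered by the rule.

/a/ before nasal /m/ → [ã]
/e/ before nasal /m/ → [ẽ]
2 segments change.

2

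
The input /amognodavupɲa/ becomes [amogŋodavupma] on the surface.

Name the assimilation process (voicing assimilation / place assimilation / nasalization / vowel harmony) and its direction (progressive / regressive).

place assimilation, progressive

/n/→[ŋ] /ɲ/→[m].
Each target copies a feature from the preceding segment, so the direction is progressive.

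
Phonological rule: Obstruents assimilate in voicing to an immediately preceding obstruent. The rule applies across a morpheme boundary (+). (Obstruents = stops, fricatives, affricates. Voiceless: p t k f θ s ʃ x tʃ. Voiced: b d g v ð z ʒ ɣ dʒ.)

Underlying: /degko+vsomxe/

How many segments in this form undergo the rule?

/k/ after /g/ (voiced) → [g]
/s/ after /v/ (voiced) → [z]
2 segments change.

2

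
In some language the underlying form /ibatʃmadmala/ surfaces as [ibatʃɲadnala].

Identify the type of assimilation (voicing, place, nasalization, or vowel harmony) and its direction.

place assimilation, progressive

/m/→[ɲ] /m/→[n].
Each target copies a feature from the preceding segment, so the direction is progressive.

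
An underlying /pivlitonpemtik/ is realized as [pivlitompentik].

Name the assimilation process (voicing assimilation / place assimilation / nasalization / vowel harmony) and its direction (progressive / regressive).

place assimilation, regressive

/n/→[m] /m/→[n].
Each target copies a feature from the following segment, so the direction is regressive.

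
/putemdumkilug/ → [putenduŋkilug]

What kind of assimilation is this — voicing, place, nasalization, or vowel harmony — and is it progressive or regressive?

/m/→[n] /m/→[ŋ].
Each target copies a feature from the following segment, so the direction is regressive.

place assimilation, regressive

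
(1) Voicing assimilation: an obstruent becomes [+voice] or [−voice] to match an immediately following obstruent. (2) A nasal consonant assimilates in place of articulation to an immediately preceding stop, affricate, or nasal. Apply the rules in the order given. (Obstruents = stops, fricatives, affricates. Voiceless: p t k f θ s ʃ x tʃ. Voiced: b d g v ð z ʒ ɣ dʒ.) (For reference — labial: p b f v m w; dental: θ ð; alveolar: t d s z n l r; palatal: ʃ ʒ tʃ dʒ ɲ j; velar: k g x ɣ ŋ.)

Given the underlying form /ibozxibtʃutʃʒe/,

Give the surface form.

Rule 1: /z/ before /x/ (voiceless) → [s]
Rule 1: /b/ before /tʃ/ (voiceless) → [p]
Rule 1: /tʃ/ before /ʒ/ (voiced) → [dʒ]
After rule 1: ibosxiptʃudʒʒe
Rule 2: no segment meets the rule's conditions; no change.

[ibosxiptʃudʒʒe]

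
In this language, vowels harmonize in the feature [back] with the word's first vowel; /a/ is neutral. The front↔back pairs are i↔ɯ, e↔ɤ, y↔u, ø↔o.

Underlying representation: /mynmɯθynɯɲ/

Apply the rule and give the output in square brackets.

[mynmiθyniɲ]

/ɯ/ harmonizes with /y/ ([-back]) → [i]
/ɯ/ harmonizes with /y/ ([-back]) → [i]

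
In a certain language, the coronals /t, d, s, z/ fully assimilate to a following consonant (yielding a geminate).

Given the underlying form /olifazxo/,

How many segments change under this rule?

1

/z/ before /x/ → [x] (total assimilation)
1 segment changes.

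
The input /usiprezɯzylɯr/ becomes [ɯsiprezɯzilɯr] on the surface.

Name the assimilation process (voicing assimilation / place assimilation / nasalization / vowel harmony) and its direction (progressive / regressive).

vowel harmony, regressive

/u/→[ɯ] /y/→[i].
Vowels agree with the last vowel, so the harmony is regressive.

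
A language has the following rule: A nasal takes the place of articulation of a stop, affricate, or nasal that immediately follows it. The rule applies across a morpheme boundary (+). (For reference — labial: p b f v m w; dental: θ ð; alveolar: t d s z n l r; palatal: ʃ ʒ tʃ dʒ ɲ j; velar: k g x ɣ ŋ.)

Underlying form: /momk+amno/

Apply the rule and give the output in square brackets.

/m/ before /k/ (velar) → [ŋ]
/m/ before /n/ (alveolar) → [n]

[moŋk+anno]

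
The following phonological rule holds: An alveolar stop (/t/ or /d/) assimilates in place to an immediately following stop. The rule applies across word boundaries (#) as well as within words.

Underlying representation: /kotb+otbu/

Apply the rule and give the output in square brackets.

[kopb+opbu]

/t/ before /b/ (labial) → [p]
/t/ before /b/ (labial) → [p]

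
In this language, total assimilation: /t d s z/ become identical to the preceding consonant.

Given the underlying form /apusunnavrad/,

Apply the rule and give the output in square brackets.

no segment meets the rule's conditions; no change.

[apusunnavrad]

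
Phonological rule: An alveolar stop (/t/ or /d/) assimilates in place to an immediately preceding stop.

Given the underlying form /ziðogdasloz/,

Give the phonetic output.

[ziðoggasloz]

/d/ after /g/ (velar) → [g]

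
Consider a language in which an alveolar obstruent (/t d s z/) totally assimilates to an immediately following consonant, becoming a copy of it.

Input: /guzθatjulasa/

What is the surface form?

[guθθajjulasa]

/z/ before /θ/ → [θ] (total assimilation)
/t/ before /j/ → [j] (total assimilation)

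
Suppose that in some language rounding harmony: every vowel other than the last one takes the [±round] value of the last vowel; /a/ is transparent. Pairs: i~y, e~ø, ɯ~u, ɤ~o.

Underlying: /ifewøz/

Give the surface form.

/i/ harmonizes with /ø/ ([+round]) → [y]
/e/ harmonizes with /ø/ ([+round]) → [ø]

[yføwøz]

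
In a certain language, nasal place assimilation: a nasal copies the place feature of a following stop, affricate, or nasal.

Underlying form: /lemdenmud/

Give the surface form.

[lendemmud]

/m/ before /d/ (alveolar) → [n]
/n/ before /m/ (labial) → [m]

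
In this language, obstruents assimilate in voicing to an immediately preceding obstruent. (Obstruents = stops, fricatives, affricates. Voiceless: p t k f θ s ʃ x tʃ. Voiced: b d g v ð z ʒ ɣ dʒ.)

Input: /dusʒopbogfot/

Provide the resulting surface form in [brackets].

[dusʃoppogvot]

/ʒ/ after /s/ (voiceless) → [ʃ]
/b/ after /p/ (voiceless) → [p]
/f/ after /g/ (voiced) → [v]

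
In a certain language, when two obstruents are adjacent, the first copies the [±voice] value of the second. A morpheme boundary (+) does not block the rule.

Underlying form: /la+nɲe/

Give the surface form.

[la+nɲe]

no segment meets the rule's conditions; no change.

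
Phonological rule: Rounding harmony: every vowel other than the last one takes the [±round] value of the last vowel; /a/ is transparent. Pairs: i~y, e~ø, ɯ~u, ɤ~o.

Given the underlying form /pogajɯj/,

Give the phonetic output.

[pɤgajɯj]

/o/ harmonizes with /ɯ/ ([-round]) → [ɤ]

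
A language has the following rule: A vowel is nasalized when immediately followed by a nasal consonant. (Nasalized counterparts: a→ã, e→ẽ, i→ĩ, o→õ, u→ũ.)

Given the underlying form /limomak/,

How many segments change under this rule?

2

/i/ before nasal /m/ → [ĩ]
/o/ before nasal /m/ → [õ]
2 segments change.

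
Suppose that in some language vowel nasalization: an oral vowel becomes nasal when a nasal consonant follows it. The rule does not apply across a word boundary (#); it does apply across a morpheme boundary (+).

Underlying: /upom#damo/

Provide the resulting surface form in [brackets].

/o/ before nasal /m/ → [õ]
/a/ before nasal /m/ → [ã]

[upõm#dãmo]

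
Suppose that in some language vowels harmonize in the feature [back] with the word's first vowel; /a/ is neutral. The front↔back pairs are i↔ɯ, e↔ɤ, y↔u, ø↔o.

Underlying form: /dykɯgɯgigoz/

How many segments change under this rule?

3

/ɯ/ harmonizes with /y/ ([-back]) → [i]
/ɯ/ harmonizes with /y/ ([-back]) → [i]
/o/ harmonizes with /y/ ([-back]) → [ø]
3 segments change.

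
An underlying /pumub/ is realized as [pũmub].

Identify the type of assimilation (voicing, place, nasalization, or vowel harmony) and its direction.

/u/→[ũ].
Each target copies a feature from the following segment, so the direction is regressive.

nasalization, regressive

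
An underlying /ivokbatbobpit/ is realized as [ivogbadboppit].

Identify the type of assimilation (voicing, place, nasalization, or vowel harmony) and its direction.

/k/→[g] /t/→[d] /b/→[p].
Each target copies a feature from the following segment, so the direction is regressive.

voicing assimilation, regressive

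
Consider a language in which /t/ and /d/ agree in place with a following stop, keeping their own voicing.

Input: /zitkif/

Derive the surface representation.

/t/ before /k/ (velar) → [k]

[zikkif]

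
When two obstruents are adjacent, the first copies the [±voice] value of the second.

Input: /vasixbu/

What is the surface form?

[vasiɣbu]

/x/ before /b/ (voiced) → [ɣ]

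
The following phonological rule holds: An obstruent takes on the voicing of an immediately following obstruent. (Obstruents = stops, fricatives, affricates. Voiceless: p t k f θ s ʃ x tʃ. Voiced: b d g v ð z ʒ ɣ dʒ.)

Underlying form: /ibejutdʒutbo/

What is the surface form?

/t/ before /dʒ/ (voiced) → [d]
/t/ before /b/ (voiced) → [d]

[ibejuddʒudbo]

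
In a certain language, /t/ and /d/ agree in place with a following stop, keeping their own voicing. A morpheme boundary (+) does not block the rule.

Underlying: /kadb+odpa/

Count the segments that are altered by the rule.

2

/d/ before /b/ (labial) → [b]
/d/ before /p/ (labial) → [b]
2 segments change.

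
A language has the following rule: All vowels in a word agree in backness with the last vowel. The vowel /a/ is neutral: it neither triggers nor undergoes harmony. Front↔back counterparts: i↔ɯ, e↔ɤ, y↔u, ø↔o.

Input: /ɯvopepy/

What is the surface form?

/ɯ/ harmonizes with /y/ ([-back]) → [i]
/o/ harmonizes with /y/ ([-back]) → [ø]

[ivøpepy]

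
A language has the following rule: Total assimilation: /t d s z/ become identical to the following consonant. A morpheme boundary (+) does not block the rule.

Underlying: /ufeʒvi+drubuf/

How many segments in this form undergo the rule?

1

/d/ before /r/ → [r] (total assimilation)
1 segment changes.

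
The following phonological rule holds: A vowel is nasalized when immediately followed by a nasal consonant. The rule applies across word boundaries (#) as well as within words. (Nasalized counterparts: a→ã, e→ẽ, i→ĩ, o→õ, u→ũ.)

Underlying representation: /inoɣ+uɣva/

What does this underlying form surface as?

[ĩnoɣ+uɣva]

/i/ before nasal /n/ → [ĩ]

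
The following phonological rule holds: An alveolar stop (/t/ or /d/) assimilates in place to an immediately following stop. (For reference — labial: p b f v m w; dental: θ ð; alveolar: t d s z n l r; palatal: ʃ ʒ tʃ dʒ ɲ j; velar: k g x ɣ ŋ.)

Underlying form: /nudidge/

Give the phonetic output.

/d/ before /g/ (velar) → [g]

[nudigge]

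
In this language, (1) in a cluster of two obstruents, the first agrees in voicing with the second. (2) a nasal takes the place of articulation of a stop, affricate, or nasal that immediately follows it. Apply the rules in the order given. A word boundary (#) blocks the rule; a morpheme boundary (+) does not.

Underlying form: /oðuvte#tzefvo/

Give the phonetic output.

Rule 1: /v/ before /t/ (voiceless) → [f]
Rule 1: /t/ before /z/ (voiced) → [d]
Rule 1: /f/ before /v/ (voiced) → [v]
After rule 1: oðufte#dzevvo
Rule 2: no segment meets the rule's conditions; no change.

[oðufte#dzevvo]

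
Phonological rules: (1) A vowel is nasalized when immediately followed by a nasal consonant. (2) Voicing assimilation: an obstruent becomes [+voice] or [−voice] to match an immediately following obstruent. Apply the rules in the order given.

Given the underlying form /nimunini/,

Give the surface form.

Rule 1: /i/ before nasal /m/ → [ĩ]
Rule 1: /u/ before nasal /n/ → [ũ]
Rule 1: /i/ before nasal /n/ → [ĩ]
After rule 1: nĩmũnĩni
Rule 2: no segment meets the rule's conditions; no change.

[nĩmũnĩni]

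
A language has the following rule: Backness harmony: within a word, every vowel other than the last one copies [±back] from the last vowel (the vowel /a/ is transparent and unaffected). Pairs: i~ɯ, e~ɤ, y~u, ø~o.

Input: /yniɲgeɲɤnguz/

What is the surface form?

/y/ harmonizes with /u/ ([+back]) → [u]
/i/ harmonizes with /u/ ([+back]) → [ɯ]
/e/ harmonizes with /u/ ([+back]) → [ɤ]

[unɯɲgɤɲɤnguz]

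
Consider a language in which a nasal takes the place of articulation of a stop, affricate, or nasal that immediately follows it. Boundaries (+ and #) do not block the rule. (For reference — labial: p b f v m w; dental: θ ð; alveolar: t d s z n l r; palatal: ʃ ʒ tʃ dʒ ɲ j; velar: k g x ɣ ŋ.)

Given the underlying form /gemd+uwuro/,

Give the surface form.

[gend+uwuro]

/m/ before /d/ (alveolar) → [n]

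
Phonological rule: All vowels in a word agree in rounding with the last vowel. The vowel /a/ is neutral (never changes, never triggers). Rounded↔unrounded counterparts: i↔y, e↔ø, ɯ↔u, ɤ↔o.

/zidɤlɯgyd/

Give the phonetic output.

[zydolugyd]

/i/ harmonizes with /y/ ([+round]) → [y]
/ɤ/ harmonizes with /y/ ([+round]) → [o]
/ɯ/ harmonizes with /y/ ([+round]) → [u]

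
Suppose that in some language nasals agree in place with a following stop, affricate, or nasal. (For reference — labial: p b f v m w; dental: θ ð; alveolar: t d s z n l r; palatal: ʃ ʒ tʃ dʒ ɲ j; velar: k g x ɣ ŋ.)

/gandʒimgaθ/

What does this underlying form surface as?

/n/ before /dʒ/ (palatal) → [ɲ]
/m/ before /g/ (velar) → [ŋ]

[gaɲdʒiŋgaθ]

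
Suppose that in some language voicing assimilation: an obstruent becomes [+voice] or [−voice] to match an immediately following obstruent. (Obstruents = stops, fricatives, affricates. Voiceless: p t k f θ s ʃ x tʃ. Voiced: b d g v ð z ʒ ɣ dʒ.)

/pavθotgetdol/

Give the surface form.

/v/ before /θ/ (voiceless) → [f]
/t/ before /g/ (voiced) → [d]
/t/ before /d/ (voiced) → [d]

[pafθodgeddol]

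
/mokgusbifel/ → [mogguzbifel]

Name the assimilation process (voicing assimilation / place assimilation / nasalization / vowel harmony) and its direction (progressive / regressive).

voicing assimilation, regressive

/k/→[g] /s/→[z].
Each target copies a feature from the following segment, so the direction is regressive.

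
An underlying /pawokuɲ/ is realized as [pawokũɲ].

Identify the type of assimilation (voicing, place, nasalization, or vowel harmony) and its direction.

nasalization, regressive

/u/→[ũ].
Each target copies a feature from the following segment, so the direction is regressive.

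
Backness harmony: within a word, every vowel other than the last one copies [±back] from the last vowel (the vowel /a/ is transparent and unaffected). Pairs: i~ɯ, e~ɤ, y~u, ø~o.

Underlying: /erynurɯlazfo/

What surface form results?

/e/ harmonizes with /o/ ([+back]) → [ɤ]
/y/ harmonizes with /o/ ([+back]) → [u]

[ɤrunurɯlazfo]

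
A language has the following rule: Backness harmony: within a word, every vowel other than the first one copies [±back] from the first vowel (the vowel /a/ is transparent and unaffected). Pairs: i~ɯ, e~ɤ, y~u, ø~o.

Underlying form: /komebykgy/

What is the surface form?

[komɤbukgu]

/e/ harmonizes with /o/ ([+back]) → [ɤ]
/y/ harmonizes with /o/ ([+back]) → [u]
/y/ harmonizes with /o/ ([+back]) → [u]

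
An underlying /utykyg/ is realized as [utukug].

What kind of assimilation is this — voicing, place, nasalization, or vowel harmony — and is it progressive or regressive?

vowel harmony, progressive

/y/→[u] /y/→[u].
Vowels agree with the first vowel, so the harmony is progressive.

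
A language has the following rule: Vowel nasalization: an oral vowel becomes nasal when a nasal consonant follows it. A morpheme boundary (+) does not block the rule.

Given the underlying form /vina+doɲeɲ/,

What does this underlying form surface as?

/i/ before nasal /n/ → [ĩ]
/o/ before nasal /ɲ/ → [õ]
/e/ before nasal /ɲ/ → [ẽ]

[vĩna+dõɲẽɲ]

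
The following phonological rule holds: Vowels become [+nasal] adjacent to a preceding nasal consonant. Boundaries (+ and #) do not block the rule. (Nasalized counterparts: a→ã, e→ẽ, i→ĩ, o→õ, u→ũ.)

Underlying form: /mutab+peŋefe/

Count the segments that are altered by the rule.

/u/ after nasal /m/ → [ũ]
/e/ after nasal /ŋ/ → [ẽ]
2 segments change.

2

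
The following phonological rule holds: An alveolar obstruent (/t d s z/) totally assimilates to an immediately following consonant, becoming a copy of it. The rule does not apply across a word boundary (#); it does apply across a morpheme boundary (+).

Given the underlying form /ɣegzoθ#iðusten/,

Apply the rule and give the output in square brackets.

[ɣegzoθ#iðutten]

/s/ before /t/ → [t] (total assimilation)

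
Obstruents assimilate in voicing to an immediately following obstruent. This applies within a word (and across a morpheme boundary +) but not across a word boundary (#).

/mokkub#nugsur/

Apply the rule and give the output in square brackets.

[mokkub#nuksur]

/g/ before /s/ (voiceless) → [k]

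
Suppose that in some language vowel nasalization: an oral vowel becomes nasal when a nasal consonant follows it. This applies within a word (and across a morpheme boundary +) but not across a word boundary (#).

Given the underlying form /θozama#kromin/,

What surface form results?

[θozãma#krõmĩn]

/a/ before nasal /m/ → [ã]
/o/ before nasal /m/ → [õ]
/i/ before nasal /n/ → [ĩ]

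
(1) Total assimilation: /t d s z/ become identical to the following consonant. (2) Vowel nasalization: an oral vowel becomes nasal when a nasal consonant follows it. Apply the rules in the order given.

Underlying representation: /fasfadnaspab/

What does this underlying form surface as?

Rule 1: /s/ before /f/ → [f] (total assimilation)
Rule 1: /d/ before /n/ → [n] (total assimilation)
Rule 1: /s/ before /p/ → [p] (total assimilation)
After rule 1: faffannappab
Rule 2: /a/ before nasal /n/ → [ã]

[faffãnnappab]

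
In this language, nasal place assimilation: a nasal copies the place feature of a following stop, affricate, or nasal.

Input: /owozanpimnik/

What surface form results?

[owozampinnik]

/n/ before /p/ (labial) → [m]
/m/ before /n/ (alveolar) → [n]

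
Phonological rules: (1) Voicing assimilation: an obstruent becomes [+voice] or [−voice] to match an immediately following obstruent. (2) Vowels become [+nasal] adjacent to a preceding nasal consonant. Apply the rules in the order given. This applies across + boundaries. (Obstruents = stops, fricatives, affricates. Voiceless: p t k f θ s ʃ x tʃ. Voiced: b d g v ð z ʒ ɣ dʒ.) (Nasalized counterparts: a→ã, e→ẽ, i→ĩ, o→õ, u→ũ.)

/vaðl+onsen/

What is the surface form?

[vaðl+onsen]

Rule 1: no segment meets the rule's conditions; no change.
After rule 1: vaðl+onsen
Rule 2: no segment meets the rule's conditions; no change.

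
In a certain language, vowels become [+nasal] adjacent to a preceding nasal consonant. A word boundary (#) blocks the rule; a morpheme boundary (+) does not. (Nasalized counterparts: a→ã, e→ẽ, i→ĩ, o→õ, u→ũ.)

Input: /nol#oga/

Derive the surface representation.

/o/ after nasal /n/ → [õ]

[nõl#oga]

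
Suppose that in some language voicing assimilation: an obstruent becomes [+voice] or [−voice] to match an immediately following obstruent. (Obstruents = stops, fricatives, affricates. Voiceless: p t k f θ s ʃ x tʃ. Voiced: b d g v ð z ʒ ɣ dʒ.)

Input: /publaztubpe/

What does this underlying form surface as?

[publastuppe]

/z/ before /t/ (voiceless) → [s]
/b/ before /p/ (voiceless) → [p]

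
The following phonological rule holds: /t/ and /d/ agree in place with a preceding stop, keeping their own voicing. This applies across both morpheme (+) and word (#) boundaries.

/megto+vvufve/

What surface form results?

[megko+vvufve]

/t/ after /g/ (velar) → [k]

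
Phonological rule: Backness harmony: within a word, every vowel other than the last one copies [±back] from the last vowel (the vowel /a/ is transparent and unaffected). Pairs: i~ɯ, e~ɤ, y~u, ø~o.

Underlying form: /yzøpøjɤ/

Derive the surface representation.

/y/ harmonizes with /ɤ/ ([+back]) → [u]
/ø/ harmonizes with /ɤ/ ([+back]) → [o]
/ø/ harmonizes with /ɤ/ ([+back]) → [o]

[uzopojɤ]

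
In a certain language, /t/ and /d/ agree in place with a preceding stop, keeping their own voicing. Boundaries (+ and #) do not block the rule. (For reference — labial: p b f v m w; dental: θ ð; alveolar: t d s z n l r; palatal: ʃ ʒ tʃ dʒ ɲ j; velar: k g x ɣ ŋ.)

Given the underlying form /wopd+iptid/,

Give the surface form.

/d/ after /p/ (labial) → [b]
/t/ after /p/ (labial) → [p]

[wopb+ippid]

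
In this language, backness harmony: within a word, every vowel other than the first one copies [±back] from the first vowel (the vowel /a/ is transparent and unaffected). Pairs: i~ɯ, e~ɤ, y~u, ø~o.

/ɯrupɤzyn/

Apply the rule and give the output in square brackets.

[ɯrupɤzun]

/y/ harmonizes with /ɯ/ ([+back]) → [u]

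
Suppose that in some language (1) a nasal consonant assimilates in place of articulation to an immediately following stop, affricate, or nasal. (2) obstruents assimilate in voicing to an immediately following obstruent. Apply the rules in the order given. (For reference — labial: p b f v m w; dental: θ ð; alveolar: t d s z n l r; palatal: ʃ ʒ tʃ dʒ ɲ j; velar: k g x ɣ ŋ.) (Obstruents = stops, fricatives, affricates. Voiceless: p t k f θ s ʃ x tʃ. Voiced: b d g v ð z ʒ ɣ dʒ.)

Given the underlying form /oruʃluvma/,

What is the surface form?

Rule 1: no segment meets the rule's conditions; no change.
After rule 1: oruʃluvma
Rule 2: no segment meets the rule's conditions; no change.

[oruʃluvma]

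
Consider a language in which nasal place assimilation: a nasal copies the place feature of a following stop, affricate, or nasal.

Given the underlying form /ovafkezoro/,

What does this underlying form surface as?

[ovafkezoro]

no segment meets the rule's conditions; no change.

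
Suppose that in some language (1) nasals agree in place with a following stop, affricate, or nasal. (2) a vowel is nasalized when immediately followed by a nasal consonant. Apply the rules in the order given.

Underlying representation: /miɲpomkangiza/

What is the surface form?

Rule 1: /ɲ/ before /p/ (labial) → [m]
Rule 1: /m/ before /k/ (velar) → [ŋ]
Rule 1: /n/ before /g/ (velar) → [ŋ]
After rule 1: mimpoŋkaŋgiza
Rule 2: /i/ before nasal /m/ → [ĩ]
Rule 2: /o/ before nasal /ŋ/ → [õ]
Rule 2: /a/ before nasal /ŋ/ → [ã]

[mĩmpõŋkãŋgiza]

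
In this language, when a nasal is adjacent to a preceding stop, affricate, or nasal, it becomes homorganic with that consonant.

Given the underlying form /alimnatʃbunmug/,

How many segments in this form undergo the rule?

/n/ after /m/ (labial) → [m]
/m/ after /n/ (alveolar) → [n]
2 segments change.

2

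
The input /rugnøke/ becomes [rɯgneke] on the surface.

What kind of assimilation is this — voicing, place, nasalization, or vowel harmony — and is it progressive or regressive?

vowel harmony, regressive

/u/→[ɯ] /ø/→[e].
Vowels agree with the last vowel, so the harmony is regressive.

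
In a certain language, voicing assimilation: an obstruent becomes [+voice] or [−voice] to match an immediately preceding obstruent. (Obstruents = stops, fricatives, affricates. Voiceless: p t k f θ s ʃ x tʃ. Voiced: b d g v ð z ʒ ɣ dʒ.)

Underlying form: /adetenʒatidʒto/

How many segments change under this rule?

/t/ after /dʒ/ (voiced) → [d]
1 segment changes.

1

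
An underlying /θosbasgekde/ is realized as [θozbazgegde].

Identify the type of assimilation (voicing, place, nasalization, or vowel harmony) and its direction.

voicing assimilation, regressive

/s/→[z] /s/→[z] /k/→[g].
Each target copies a feature from the following segment, so the direction is regressive.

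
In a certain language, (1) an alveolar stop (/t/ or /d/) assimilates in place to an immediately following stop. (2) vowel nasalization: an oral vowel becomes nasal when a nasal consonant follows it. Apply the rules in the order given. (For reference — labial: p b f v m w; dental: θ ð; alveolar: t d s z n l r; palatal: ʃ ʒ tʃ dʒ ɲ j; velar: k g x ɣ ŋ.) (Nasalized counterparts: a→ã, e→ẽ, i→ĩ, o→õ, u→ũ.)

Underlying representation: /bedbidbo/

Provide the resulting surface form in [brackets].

[bebbibbo]

Rule 1: /d/ before /b/ (labial) → [b]
Rule 1: /d/ before /b/ (labial) → [b]
After rule 1: bebbibbo
Rule 2: no segment meets the rule's conditions; no change.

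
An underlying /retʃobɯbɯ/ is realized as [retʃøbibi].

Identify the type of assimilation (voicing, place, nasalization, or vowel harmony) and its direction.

/o/→[ø] /ɯ/→[i] /ɯ/→[i].
Vowels agree with the first vowel, so the harmony is progressive.

vowel harmony, progressive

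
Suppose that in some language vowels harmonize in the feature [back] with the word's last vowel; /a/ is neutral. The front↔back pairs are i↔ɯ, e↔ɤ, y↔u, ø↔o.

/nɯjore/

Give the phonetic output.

[nijøre]

/ɯ/ harmonizes with /e/ ([-back]) → [i]
/o/ harmonizes with /e/ ([-back]) → [ø]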